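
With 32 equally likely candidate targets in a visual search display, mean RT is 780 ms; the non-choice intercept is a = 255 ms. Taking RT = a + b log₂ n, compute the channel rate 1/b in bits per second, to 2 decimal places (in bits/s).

b = (780 − 255)/log₂ 32 = 525/5 = 105.000 ms per bit = 0.10500 s/bit; the reciprocal is 9.524 bits/s.

9.52 bits/s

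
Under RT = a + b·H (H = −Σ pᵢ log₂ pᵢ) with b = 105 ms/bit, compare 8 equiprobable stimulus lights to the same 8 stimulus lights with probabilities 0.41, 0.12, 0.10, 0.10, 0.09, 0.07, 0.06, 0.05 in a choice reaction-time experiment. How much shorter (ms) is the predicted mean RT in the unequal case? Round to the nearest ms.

The RT saving is b·ΔH. Equiprobable H₀ = log₂(8) = 3.0000 bits; with the given probabilities H = 2.5997 bits.
b·(H₀ − H) = 105 × (3.0000 − 2.5997) = 42.03 ms.

42 ms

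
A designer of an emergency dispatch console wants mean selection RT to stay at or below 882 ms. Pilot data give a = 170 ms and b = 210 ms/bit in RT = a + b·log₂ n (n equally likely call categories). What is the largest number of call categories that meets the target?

210·log₂ n ≤ 882 − 170 = 712, giving log₂ n ≤ 3.3905 and n ≤ 10.487. The largest whole number is 10.

10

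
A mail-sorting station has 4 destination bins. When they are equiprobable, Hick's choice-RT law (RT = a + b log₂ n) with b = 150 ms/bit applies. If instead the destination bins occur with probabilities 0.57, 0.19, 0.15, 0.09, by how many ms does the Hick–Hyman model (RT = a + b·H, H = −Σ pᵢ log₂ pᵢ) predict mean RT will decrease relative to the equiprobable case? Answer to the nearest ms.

54 ms

The RT saving is b·ΔH. Equiprobable H₀ = log₂(4) = 2.0000 bits; with the given probabilities H = 1.6407 bits.
b·(H₀ − H) = 150 × (2.0000 − 1.6407) = 53.90 ms.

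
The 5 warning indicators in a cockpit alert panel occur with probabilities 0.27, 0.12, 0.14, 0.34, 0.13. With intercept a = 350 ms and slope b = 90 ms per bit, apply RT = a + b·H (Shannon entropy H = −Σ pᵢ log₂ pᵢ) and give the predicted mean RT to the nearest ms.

547 ms

Entropy contributions −pᵢ log₂ pᵢ: 0.5100, 0.3671, 0.3971, 0.5292, 0.3826; sum H = 2.1860 bits.
RT = a + bH = 350 + 90·2.1860 = 546.74 ms.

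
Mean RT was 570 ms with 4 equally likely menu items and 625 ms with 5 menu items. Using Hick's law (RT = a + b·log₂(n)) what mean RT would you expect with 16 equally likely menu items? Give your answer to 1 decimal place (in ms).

Solve the two-equation system in a and b:
  b = (625 − 570) / (log₂ 5 − log₂ 4) = 55 / (2.3219 − 2) = 170.846 ms/bit
  a = 570 − 170.846 × 2 = 228.309 ms
Then RT(16) = 228.309 + 170.846 × log₂ 16 = 228.309 + 170.846 × 4 ≈ 911.691 ms.

911.7 ms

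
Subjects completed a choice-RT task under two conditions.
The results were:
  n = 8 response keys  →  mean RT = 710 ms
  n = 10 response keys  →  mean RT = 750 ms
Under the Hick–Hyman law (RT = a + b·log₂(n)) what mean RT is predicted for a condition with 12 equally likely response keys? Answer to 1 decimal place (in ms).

782.7 ms

Fit slope and intercept:
  b = (750 − 710) / (log₂ 10 − log₂ 8) = 40 / (3.3219 − 3) = 124.251 ms/bit
  a = 710 − 124.251 × 3 = 337.246 ms
Then RT(12) = 337.246 + 124.251 × log₂ 12 = 337.246 + 124.251 × 3.5850 ≈ 782.682 ms.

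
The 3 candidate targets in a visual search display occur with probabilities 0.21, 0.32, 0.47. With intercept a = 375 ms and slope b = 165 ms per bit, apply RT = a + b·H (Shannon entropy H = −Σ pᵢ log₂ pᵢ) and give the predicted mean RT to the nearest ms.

H = 0.21·log₂(1/0.21) + 0.32·log₂(1/0.32) + 0.47·log₂(1/0.47) = 1.5108 bits.
RT = 375 + 165 × 1.5108 = 624.28 ms.

624 ms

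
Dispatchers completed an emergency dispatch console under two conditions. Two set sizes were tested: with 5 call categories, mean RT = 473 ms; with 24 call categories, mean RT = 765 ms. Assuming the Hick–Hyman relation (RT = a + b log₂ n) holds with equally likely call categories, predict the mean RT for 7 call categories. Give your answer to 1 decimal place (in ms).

With log₂ n on the abscissa the relation is linear; from the two conditions:
  b = (765 − 473) / (log₂ 24 − log₂ 5) = 292 / (4.5850 − 2.3219) = 129.030 ms/bit
  a = 473 − 129.030 × 2.3219 = 173.401 ms
Then RT(7) = 173.401 + 129.030 × log₂ 7 = 173.401 + 129.030 × 2.8074 ≈ 535.635 ms.

535.6 ms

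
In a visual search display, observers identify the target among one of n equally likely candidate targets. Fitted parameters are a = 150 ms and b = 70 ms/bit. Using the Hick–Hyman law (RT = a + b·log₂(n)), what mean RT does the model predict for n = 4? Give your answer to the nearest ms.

290 ms

log₂(4) = 2 bits, so RT = 150 + 70 × 2 ≈ 290.000 ms.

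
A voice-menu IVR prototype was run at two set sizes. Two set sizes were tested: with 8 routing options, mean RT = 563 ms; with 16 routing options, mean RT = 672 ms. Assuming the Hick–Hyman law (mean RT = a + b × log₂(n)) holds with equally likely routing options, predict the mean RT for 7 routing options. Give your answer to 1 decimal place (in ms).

542.0 ms

Fit slope and intercept:
  b = (672 − 563) / (log₂ 16 − log₂ 8) = 109 / (4 − 3) = 109.000 ms/bit
  a = 563 − 109.000 × 3 = 236.000 ms
Then RT(7) = 236.000 + 109.000 × log₂ 7 = 236.000 + 109.000 × 2.8074 ≈ 542.002 ms.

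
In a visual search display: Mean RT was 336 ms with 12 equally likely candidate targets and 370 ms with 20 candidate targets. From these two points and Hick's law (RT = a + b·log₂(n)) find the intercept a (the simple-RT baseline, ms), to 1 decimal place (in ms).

170.6 ms

The slope on a log₂ axis is (370 − 336) / (4.3219 − 3.5850) = 46.135 ms/bit.
a = RT₁ − b·log₂ n₁ = 336 − 46.135 × 3.5850 = 170.607 ms.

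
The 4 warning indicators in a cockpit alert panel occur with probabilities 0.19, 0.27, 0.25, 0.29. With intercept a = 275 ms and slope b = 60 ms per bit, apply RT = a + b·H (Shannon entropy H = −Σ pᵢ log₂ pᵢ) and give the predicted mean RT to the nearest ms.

394 ms

Entropy contributions −pᵢ log₂ pᵢ: 0.4552, 0.5100, 0.5000, 0.5179; sum H = 1.9832 bits.
RT = a + bH = 275 + 60·1.9832 = 393.99 ms.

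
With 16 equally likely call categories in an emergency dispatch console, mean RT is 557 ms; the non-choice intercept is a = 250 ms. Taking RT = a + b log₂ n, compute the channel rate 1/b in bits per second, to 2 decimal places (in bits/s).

13.03 bits/s

Choice component = 557 − 250 = 307 ms over log₂(16) = 4 bits.
b = 307 / 4 = 76.750 ms/bit, so 1/b = 13.029 bits/s.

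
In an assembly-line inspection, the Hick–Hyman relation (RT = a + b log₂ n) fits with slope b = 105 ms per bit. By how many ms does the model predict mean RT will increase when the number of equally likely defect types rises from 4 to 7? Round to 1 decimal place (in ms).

84.8 ms

ΔRT = (a + b log₂ n₂) − (a + b log₂ n₁) = b·(log₂ n₂ − log₂ n₁).
log₂(7) − log₂(4) = 2.8074 − 2 = 0.8074.
ΔRT = 105 × 0.8074 = 84.772 ms.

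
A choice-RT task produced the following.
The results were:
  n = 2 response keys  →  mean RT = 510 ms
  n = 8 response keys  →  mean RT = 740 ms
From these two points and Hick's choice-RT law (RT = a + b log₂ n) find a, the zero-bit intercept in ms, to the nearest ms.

395 ms

The slope on a log₂ axis is (740 − 510) / (3 − 1) = 115 ms/bit.
a = RT₁ − b·log₂ n₁ = 510 − 115 × 1 = 395.000 ms.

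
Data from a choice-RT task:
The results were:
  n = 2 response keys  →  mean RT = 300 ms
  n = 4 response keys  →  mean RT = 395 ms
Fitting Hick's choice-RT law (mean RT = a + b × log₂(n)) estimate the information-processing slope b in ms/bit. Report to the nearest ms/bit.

95 ms/bit

b = (RT₂ − RT₁)/(log₂ n₂ − log₂ n₁) = (395 − 300)/(2 − 1) = 95 ms/bit.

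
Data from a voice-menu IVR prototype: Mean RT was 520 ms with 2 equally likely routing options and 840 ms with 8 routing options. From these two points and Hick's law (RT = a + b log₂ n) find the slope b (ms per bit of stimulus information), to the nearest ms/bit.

Slope: b = (840 − 520) / (log₂ 8 − log₂ 2) = 320/2.0000 = 160 ms/bit.

160 ms/bit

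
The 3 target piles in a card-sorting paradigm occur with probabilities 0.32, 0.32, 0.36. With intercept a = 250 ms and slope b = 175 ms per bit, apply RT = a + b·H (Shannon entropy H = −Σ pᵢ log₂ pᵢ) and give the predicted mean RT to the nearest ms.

Entropy contributions −pᵢ log₂ pᵢ: 0.5260, 0.5260, 0.5306; sum H = 1.5827 bits.
RT = a + bH = 250 + 175·1.5827 = 526.97 ms.

527 ms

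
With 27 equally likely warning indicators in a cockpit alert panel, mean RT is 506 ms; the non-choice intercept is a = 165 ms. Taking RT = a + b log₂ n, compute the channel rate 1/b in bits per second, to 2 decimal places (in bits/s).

b = (506 − 165)/log₂ 27 = 341/4.7549 = 71.716 ms per bit = 0.07172 s/bit; the reciprocal is 13.944 bits/s.

13.94 bits/s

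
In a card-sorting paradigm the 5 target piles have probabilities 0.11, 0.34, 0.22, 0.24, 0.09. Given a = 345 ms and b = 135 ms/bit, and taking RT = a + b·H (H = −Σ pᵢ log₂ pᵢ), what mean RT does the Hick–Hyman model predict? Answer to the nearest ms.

638 ms

Entropy contributions −pᵢ log₂ pᵢ: 0.3503, 0.5292, 0.4806, 0.4941, 0.3127; sum H = 2.1668 bits.
RT = a + bH = 345 + 135·2.1668 = 637.52 ms.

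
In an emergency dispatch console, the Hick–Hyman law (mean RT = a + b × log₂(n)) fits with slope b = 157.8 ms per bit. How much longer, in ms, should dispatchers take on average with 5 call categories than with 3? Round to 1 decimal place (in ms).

The intercept a cancels: ΔRT = b·(log₂ n₂ − log₂ n₁) = b·log₂(n₂/n₁).
log₂(5) − log₂(3) = 2.3219 − 1.5850 = 0.7370.
ΔRT = 157.8 × 0.7370 = 116.293 ms.

116.3 ms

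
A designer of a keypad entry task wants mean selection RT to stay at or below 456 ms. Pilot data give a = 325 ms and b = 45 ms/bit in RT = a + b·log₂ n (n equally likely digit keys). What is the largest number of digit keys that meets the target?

Information budget: (456 − 325)/45 = 2.9111 bits, so n ≤ 2^2.9111 = 7.522 → at most 7.

7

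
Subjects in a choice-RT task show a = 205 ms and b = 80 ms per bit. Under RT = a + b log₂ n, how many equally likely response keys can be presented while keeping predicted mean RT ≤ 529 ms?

16

Information budget: (529 − 205)/80 = 4.0500 bits, so n ≤ 2^4.0500 = 16.564 → at most 16.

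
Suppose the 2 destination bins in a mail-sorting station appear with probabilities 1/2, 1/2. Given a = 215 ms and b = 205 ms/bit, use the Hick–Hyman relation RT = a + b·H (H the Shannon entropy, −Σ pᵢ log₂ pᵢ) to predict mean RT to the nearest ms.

420 ms

Each term −pᵢ log₂ pᵢ: 0.5·1 + 0.5·1; summed, H = 1.000 bits.
Mean RT = a + bH = 215 + 205·1.000 = 420.00 ms.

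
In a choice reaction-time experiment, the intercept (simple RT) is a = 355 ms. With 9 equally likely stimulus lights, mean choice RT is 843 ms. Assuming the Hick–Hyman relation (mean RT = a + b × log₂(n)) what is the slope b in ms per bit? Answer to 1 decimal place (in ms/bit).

b = (843 − 355) / log₂(9) = 488 / 3.1699 = 153.947 ms/bit.

153.9 ms/bit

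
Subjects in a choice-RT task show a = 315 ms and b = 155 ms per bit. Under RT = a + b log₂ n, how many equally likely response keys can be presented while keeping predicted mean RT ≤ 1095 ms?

32

Set 315 + 155·log₂ n ≤ 1095 → log₂ n ≤ (1095 − 315)/155 = 5.0323.
So n ≤ 2^5.0323 = 32.724; the largest integer n is 32.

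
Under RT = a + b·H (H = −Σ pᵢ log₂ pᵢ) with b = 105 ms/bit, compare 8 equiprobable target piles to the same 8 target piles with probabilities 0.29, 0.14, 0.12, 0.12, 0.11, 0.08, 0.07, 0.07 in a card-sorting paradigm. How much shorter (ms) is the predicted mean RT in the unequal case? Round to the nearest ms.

Equiprobable entropy H₀ = log₂ 8 = 3.0000 bits.
Skewed entropy H = −Σ pᵢ log₂ pᵢ = 2.8281 bits.
ΔRT = b·(H₀ − H) = 105 × 0.1719 = 18.05 ms.

18 ms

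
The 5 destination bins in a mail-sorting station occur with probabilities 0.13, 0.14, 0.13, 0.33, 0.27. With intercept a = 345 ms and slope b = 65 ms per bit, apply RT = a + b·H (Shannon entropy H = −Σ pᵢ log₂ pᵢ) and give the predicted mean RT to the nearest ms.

H = 0.13·log₂(1/0.13) + 0.14·log₂(1/0.14) + 0.13·log₂(1/0.13) + 0.33·log₂(1/0.33) + 0.27·log₂(1/0.27) = 2.2002 bits.
RT = 345 + 65 × 2.2002 = 488.02 ms.

488 ms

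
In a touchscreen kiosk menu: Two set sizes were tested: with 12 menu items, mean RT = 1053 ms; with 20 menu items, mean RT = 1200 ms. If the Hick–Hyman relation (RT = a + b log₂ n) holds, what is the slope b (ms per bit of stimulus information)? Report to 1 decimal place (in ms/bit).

The slope on a log₂ axis is (1200 − 1053) / (4.3219 − 3.5850) = 199.467 ms/bit.

199.5 ms/bit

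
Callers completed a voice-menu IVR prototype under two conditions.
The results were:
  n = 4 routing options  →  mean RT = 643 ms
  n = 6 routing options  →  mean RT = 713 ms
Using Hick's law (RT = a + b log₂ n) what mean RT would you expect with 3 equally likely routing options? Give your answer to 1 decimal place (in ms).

593.3 ms

With log₂ n on the abscissa the relation is linear; from the two conditions:
  b = (713 − 643) / (log₂ 6 − log₂ 4) = 70 / (2.5850 − 2) = 119.666 ms/bit
  a = 643 − 119.666 × 2 = 403.668 ms
Then RT(3) = 403.668 + 119.666 × log₂ 3 = 403.668 + 119.666 × 1.5850 ≈ 593.334 ms.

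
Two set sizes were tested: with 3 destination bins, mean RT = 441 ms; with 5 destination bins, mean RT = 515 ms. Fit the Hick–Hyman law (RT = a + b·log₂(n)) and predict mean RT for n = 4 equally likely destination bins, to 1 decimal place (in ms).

RT is linear in log₂ n, so two points fix the line:
  b = (515 − 441) / (log₂ 5 − log₂ 3) = 74 / (2.3219 − 1.5850) = 100.412 ms/bit
  a = 441 − 100.412 × 1.5850 = 281.851 ms
Then RT(4) = 281.851 + 100.412 × log₂ 4 = 281.851 + 100.412 × 2 ≈ 482.675 ms.

482.7 ms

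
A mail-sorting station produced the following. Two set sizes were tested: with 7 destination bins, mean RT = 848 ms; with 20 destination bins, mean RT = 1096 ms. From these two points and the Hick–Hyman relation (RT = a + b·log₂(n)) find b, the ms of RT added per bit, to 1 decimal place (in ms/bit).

163.7 ms/bit

b = (RT₂ − RT₁)/(log₂ n₂ − log₂ n₁) = (1096 − 848)/(4.3219 − 2.8074) = 163.743 ms/bit.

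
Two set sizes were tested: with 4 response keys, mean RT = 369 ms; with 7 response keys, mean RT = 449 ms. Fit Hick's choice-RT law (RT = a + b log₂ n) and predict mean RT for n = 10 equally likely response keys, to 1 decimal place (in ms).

500.0 ms

Solve the two-equation system in a and b:
  b = (449 − 369) / (log₂ 7 − log₂ 4) = 80 / (2.8074 − 2) = 99.089 ms/bit
  a = 369 − 99.089 × 2 = 170.822 ms
Then RT(10) = 170.822 + 99.089 × log₂ 10 = 170.822 + 99.089 × 3.3219 ≈ 499.989 ms.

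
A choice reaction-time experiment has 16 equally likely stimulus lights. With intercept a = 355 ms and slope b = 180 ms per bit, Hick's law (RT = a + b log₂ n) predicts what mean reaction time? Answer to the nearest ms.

log₂(16) = 4 bits, so RT = 355 + 180 × 4 ≈ 1075.000 ms.

1075 ms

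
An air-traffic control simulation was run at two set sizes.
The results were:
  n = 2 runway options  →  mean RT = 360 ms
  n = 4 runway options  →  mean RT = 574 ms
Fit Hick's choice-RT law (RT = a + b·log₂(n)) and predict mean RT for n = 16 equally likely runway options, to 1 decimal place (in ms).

Solve the two-equation system in a and b:
  b = (574 − 360) / (log₂ 4 − log₂ 2) = 214 / (2 − 1) = 214.000 ms/bit
  a = 360 − 214.000 × 1 = 146.000 ms
Then RT(16) = 146.000 + 214.000 × log₂ 16 = 146.000 + 214.000 × 4 ≈ 1002.000 ms.

1002.0 ms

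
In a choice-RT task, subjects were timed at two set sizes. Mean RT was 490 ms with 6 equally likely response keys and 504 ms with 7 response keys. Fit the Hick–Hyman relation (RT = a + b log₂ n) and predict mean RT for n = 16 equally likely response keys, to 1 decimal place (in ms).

579.1 ms

With log₂ n on the abscissa the relation is linear; from the two conditions:
  b = (504 − 490) / (log₂ 7 − log₂ 6) = 14 / (2.8074 − 2.5850) = 62.952 ms/bit
  a = 490 − 62.952 × 2.5850 = 327.272 ms
Then RT(16) = 327.272 + 62.952 × log₂ 16 = 327.272 + 62.952 × 4 ≈ 579.079 ms.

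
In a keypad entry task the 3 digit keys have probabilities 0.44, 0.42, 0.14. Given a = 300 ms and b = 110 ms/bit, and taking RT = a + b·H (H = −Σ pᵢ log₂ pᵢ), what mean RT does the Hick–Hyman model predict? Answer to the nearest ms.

459 ms

H = 0.44·log₂(1/0.44) + 0.42·log₂(1/0.42) + 0.14·log₂(1/0.14) = 1.4439 bits.
RT = 300 + 110 × 1.4439 = 458.83 ms.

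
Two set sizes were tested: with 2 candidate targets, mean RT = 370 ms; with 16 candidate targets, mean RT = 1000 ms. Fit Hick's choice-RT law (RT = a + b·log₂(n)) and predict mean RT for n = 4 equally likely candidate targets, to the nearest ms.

580 ms

RT is linear in log₂ n, so two points fix the line:
  b = (1000 − 370) / (log₂ 16 − log₂ 2) = 630 / (4 − 1) = 210 ms/bit
  a = 370 − 210 × 1 = 160 ms
Then RT(4) = 160 + 210 × log₂ 4 = 160 + 210 × 2 ≈ 580.000 ms.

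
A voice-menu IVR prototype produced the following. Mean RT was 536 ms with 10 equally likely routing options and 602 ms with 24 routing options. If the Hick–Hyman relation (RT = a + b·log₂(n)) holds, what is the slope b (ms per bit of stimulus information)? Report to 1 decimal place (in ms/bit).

52.3 ms/bit

b = (RT₂ − RT₁)/(log₂ n₂ − log₂ n₁) = (602 − 536)/(4.5850 − 3.3219) = 52.255 ms/bit.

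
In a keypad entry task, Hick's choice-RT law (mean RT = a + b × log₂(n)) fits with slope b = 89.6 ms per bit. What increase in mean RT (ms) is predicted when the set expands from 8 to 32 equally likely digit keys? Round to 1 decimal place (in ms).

The intercept a cancels: ΔRT = b·(log₂ n₂ − log₂ n₁) = b·log₂(n₂/n₁).
log₂(32) − log₂(8) = log₂(32/8) = log₂(4) = 2.
ΔRT = 89.6 × 2.0000 = 179.200 ms.

179.2 ms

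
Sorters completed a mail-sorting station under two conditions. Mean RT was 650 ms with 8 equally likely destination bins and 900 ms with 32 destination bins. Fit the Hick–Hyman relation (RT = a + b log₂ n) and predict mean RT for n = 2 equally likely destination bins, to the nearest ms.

400 ms

RT is linear in log₂ n, so two points fix the line:
  b = (900 − 650) / (log₂ 32 − log₂ 8) = 250 / (5 − 3) = 125 ms/bit
  a = 650 − 125 × 3 = 275 ms
Then RT(2) = 275 + 125 × log₂ 2 = 275 + 125 × 1 ≈ 400.000 ms.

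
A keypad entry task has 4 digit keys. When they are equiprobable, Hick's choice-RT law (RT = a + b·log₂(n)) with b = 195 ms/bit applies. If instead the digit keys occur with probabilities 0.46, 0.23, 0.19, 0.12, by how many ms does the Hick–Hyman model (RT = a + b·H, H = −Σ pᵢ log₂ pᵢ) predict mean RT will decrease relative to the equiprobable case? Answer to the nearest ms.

34 ms

The RT saving is b·ΔH. Equiprobable H₀ = log₂(4) = 2.0000 bits; with the given probabilities H = 1.8253 bits.
b·(H₀ − H) = 195 × (2.0000 − 1.8253) = 34.07 ms.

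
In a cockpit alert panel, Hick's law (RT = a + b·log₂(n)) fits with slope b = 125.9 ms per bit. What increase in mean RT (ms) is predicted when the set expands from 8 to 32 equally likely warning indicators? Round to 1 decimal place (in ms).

251.8 ms

Only the slope matters, since a is common to both: ΔRT = b·log₂(n₂/n₁).
log₂(32) − log₂(8) = log₂(32/8) = log₂(4) = 2.
ΔRT = 125.9 × 2.0000 = 251.800 ms.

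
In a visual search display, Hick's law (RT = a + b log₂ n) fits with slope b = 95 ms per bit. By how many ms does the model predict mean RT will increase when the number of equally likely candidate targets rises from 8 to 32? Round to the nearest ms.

190 ms

The intercept a cancels: ΔRT = b·(log₂ n₂ − log₂ n₁) = b·log₂(n₂/n₁).
log₂(32) − log₂(8) = log₂(32/8) = log₂(4) = 2.
ΔRT = 95 × 2.0000 = 190.000 ms.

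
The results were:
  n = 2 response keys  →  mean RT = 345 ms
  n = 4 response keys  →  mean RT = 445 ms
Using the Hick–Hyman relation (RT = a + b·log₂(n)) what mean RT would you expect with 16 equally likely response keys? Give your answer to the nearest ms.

Fit slope and intercept:
  b = (445 − 345) / (log₂ 4 − log₂ 2) = 100 / (2 − 1) = 100 ms/bit
  a = 345 − 100 × 1 = 245 ms
Then RT(16) = 245 + 100 × log₂ 16 = 245 + 100 × 4 ≈ 645.000 ms.

645 ms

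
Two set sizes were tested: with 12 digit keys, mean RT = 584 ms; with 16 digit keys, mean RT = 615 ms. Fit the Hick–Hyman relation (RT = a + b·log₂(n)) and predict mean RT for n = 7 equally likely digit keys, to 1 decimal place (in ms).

525.9 ms

With log₂ n on the abscissa the relation is linear; from the two conditions:
  b = (615 − 584) / (log₂ 16 − log₂ 12) = 31 / (4 − 3.5850) = 74.692 ms/bit
  a = 584 − 74.692 × 3.5850 = 316.232 ms
Then RT(7) = 316.232 + 74.692 × log₂ 7 = 316.232 + 74.692 × 2.8074 ≈ 525.919 ms.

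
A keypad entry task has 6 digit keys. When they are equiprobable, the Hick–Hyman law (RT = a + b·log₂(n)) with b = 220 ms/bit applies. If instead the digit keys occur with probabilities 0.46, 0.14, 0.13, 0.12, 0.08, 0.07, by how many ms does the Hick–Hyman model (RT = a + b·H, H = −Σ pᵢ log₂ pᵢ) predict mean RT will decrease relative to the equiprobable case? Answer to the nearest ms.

Equiprobable entropy H₀ = log₂ 6 = 2.5850 bits.
Skewed entropy H = −Σ pᵢ log₂ pᵢ = 2.2222 bits.
ΔRT = b·(H₀ − H) = 220 × 0.3627 = 79.80 ms.

80 ms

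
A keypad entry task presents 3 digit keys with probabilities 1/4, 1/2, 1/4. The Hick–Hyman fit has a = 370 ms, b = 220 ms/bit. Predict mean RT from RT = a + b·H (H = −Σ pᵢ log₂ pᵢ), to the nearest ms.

700 ms

Each term −pᵢ log₂ pᵢ: 0.25·2 + 0.5·1 + 0.25·2; summed, H = 1.500 bits.
Mean RT = a + bH = 370 + 220·1.500 = 700.00 ms.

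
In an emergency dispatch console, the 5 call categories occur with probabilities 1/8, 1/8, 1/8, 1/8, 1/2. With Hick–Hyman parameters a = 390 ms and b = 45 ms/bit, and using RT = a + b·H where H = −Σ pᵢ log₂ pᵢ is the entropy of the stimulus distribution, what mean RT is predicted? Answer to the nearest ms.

Each term −pᵢ log₂ pᵢ: 0.125·3 + 0.125·3 + 0.125·3 + 0.125·3 + 0.5·1; summed, H = 2.000 bits.
Mean RT = a + bH = 390 + 45·2.000 = 480.00 ms.

480 ms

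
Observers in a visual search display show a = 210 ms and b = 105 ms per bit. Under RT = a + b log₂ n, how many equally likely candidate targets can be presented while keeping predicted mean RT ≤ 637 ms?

Set 210 + 105·log₂ n ≤ 637 → log₂ n ≤ (637 − 210)/105 = 4.0667.
So n ≤ 2^4.0667 = 16.757; the largest integer n is 16.

16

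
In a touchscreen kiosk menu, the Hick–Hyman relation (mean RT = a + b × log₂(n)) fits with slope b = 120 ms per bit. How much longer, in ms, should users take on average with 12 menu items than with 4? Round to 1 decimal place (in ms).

Only the slope matters, since a is common to both: ΔRT = b·log₂(n₂/n₁).
log₂(12) − log₂(4) = 3.5850 − 2 = 1.5850.
ΔRT = 120 × 1.5850 = 190.196 ms.

190.2 ms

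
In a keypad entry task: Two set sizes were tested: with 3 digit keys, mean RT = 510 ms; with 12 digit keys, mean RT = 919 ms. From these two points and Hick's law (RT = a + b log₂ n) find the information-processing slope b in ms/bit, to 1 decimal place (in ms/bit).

204.5 ms/bit

The slope on a log₂ axis is (919 − 510) / (3.5850 − 1.5850) = 204.500 ms/bit.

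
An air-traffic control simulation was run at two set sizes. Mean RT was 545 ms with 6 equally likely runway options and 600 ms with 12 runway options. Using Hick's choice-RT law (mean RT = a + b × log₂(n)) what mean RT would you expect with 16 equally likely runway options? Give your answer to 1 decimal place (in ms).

622.8 ms

With log₂ n on the abscissa the relation is linear; from the two conditions:
  b = (600 − 545) / (log₂ 12 − log₂ 6) = 55 / (3.5850 − 2.5850) = 55.000 ms/bit
  a = 545 − 55.000 × 2.5850 = 402.827 ms
Then RT(16) = 402.827 + 55.000 × log₂ 16 = 402.827 + 55.000 × 4 ≈ 622.827 ms.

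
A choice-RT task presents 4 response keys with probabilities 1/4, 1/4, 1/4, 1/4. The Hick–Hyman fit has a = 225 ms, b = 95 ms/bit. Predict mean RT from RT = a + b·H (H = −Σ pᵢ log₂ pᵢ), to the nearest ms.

415 ms

Each term −pᵢ log₂ pᵢ: 0.25·2 + 0.25·2 + 0.25·2 + 0.25·2; summed, H = 2.000 bits.
Mean RT = a + bH = 225 + 95·2.000 = 415.00 ms.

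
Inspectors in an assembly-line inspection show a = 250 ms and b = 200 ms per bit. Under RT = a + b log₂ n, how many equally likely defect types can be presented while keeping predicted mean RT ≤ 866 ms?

8

200·log₂ n ≤ 866 − 250 = 616, giving log₂ n ≤ 3.0800 and n ≤ 8.456. The largest whole number is 8.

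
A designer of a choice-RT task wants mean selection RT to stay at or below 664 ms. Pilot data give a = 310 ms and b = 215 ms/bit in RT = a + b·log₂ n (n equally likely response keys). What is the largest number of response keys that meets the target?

215·log₂ n ≤ 664 − 310 = 354, giving log₂ n ≤ 1.6465 and n ≤ 3.131. The largest whole number is 3.

3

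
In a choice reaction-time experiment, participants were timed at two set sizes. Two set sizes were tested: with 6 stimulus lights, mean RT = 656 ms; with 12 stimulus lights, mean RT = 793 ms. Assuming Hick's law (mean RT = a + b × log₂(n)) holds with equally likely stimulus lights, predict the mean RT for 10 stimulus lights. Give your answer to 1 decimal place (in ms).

757.0 ms

RT is linear in log₂ n, so two points fix the line:
  b = (793 − 656) / (log₂ 12 − log₂ 6) = 137 / (3.5850 − 2.5850) = 137.000 ms/bit
  a = 656 − 137.000 × 2.5850 = 301.860 ms
Then RT(10) = 301.860 + 137.000 × log₂ 10 = 301.860 + 137.000 × 3.3219 ≈ 756.964 ms.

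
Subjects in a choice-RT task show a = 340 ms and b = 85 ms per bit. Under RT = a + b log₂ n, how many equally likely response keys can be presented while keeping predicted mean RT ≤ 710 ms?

Information budget: (710 − 340)/85 = 4.3529 bits, so n ≤ 2^4.3529 = 20.435 → at most 20.

20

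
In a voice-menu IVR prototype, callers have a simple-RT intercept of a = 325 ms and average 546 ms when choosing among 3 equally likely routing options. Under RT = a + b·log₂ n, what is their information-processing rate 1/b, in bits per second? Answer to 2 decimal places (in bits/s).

7.17 bits/s

Choice component = 546 − 325 = 221 ms over log₂(3) = 1.5850 bits.
b = 221 / 1.5850 = 139.435 ms/bit, so 1/b = 7.172 bits/s.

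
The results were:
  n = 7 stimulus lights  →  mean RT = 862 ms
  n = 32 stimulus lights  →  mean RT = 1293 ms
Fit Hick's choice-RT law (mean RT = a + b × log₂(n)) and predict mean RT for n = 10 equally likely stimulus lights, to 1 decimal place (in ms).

963.1 ms

RT is linear in log₂ n, so two points fix the line:
  b = (1293 − 862) / (log₂ 32 − log₂ 7) = 431 / (5 − 2.8074) = 196.566 ms/bit
  a = 862 − 196.566 × 2.8074 = 310.169 ms
Then RT(10) = 310.169 + 196.566 × log₂ 10 = 310.169 + 196.566 × 3.3219 ≈ 963.148 ms.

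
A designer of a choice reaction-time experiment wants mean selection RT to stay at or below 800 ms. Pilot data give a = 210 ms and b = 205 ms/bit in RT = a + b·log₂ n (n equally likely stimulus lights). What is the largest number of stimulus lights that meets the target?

Information budget: (800 − 210)/205 = 2.8780 bits, so n ≤ 2^2.8780 = 7.352 → at most 7.

7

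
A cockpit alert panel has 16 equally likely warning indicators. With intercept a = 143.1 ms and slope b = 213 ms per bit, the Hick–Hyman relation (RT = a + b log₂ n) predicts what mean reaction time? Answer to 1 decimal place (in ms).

log₂(16) = 4 bits, so RT = 143.1 + 213 × 4 ≈ 995.100 ms.

995.1 ms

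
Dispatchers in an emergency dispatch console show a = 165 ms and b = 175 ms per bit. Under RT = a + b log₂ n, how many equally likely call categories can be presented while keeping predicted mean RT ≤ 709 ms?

8

175·log₂ n ≤ 709 − 165 = 544, giving log₂ n ≤ 3.1086 and n ≤ 8.625. The largest whole number is 8.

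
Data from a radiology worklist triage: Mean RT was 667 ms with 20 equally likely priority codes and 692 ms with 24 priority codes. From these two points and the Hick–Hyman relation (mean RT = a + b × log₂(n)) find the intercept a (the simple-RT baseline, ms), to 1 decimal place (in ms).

256.2 ms

The slope on a log₂ axis is (692 − 667) / (4.5850 − 4.3219) = 95.045 ms/bit.
Intercept: a = 667 − 95.045·log₂(20) = 256.224 ms.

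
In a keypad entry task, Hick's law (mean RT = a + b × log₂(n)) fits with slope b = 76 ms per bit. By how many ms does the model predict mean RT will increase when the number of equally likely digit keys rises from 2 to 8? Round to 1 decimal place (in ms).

ΔRT = (a + b log₂ n₂) − (a + b log₂ n₁) = b·(log₂ n₂ − log₂ n₁).
log₂(8) − log₂(2) = log₂(8/2) = log₂(4) = 2.
ΔRT = 76 × 2.0000 = 152.000 ms.

152.0 ms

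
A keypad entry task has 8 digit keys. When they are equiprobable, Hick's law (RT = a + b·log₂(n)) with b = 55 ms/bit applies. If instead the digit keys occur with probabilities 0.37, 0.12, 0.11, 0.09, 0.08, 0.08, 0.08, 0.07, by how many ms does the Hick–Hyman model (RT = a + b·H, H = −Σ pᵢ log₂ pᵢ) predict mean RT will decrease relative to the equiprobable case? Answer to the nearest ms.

The RT saving is b·ΔH. Equiprobable H₀ = log₂(8) = 3.0000 bits; with the given probabilities H = 2.7038 bits.
b·(H₀ − H) = 55 × (3.0000 − 2.7038) = 16.29 ms.

16 ms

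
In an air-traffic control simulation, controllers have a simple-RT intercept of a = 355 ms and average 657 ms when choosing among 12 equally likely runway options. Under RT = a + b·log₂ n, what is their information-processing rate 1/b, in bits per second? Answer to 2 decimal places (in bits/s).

Choice component = 657 − 355 = 302 ms over log₂(12) = 3.5850 bits.
b = 302 / 3.5850 = 84.241 ms/bit, so 1/b = 11.871 bits/s.

11.87 bits/s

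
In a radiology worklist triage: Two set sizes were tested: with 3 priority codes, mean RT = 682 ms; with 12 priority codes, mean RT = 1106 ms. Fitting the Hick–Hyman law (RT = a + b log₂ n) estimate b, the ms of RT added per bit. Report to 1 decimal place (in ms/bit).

212.0 ms/bit

The slope on a log₂ axis is (1106 − 682) / (3.5850 − 1.5850) = 212.000 ms/bit.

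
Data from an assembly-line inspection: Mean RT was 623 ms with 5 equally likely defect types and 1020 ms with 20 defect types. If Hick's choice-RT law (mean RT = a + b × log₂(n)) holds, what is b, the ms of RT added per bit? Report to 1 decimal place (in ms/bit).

Slope: b = (1020 − 623) / (log₂ 20 − log₂ 5) = 397/2.0000 = 198.500 ms/bit.

198.5 ms/bit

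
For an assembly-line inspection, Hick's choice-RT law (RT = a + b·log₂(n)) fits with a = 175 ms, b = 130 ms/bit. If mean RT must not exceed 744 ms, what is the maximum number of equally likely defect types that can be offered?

20

130·log₂ n ≤ 744 − 175 = 569, giving log₂ n ≤ 4.3769 and n ≤ 20.777. The largest whole number is 20.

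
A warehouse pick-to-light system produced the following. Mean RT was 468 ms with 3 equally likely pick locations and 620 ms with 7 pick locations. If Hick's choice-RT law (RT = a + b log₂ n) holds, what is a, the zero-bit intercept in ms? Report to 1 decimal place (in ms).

270.9 ms

Slope: b = (620 − 468) / (log₂ 7 − log₂ 3) = 152/1.2224 = 124.346 ms/bit.
a = RT₁ − b·log₂ n₁ = 468 − 124.346 × 1.5850 = 270.916 ms.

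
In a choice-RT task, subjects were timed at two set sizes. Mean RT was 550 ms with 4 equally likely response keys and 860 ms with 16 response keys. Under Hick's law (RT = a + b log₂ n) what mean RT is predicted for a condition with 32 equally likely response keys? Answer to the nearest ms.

With log₂ n on the abscissa the relation is linear; from the two conditions:
  b = (860 − 550) / (log₂ 16 − log₂ 4) = 310 / (4 − 2) = 155 ms/bit
  a = 550 − 155 × 2 = 240 ms
Then RT(32) = 240 + 155 × log₂ 32 = 240 + 155 × 5 ≈ 1015.000 ms.

1015 ms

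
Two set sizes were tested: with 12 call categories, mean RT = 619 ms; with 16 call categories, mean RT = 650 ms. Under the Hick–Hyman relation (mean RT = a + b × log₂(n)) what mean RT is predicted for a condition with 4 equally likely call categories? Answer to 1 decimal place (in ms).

500.6 ms

Fit slope and intercept:
  b = (650 − 619) / (log₂ 16 − log₂ 12) = 31 / (4 − 3.5850) = 74.692 ms/bit
  a = 619 − 74.692 × 3.5850 = 351.232 ms
Then RT(4) = 351.232 + 74.692 × log₂ 4 = 351.232 + 74.692 × 2 ≈ 500.616 ms.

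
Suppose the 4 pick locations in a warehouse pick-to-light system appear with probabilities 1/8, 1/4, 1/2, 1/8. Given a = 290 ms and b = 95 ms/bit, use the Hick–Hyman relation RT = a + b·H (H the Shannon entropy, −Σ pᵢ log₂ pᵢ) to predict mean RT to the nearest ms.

Each term −pᵢ log₂ pᵢ: 0.125·3 + 0.25·2 + 0.5·1 + 0.125·3; summed, H = 1.750 bits.
Mean RT = a + bH = 290 + 95·1.750 = 456.25 ms.

456 ms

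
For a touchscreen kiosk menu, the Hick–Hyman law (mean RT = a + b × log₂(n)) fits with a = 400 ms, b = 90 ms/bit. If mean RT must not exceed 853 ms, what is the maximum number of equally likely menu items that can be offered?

90·log₂ n ≤ 853 − 400 = 453, giving log₂ n ≤ 5.0333 and n ≤ 32.748. The largest whole number is 32.

32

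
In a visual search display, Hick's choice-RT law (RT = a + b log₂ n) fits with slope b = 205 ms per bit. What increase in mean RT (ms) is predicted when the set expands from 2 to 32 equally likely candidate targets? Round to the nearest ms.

820 ms

Only the slope matters, since a is common to both: ΔRT = b·log₂(n₂/n₁).
log₂(32) − log₂(2) = log₂(32/2) = log₂(16) = 4.
ΔRT = 205 × 4.0000 = 820.000 ms.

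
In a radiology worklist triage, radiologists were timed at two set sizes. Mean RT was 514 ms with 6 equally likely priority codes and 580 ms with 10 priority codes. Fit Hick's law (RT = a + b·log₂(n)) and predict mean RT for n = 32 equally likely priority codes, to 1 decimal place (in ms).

Solve the two-equation system in a and b:
  b = (580 − 514) / (log₂ 10 − log₂ 6) = 66 / (3.3219 − 2.5850) = 89.556 ms/bit
  a = 514 − 89.556 × 2.5850 = 282.500 ms
Then RT(32) = 282.500 + 89.556 × log₂ 32 = 282.500 + 89.556 × 5 ≈ 730.282 ms.

730.3 ms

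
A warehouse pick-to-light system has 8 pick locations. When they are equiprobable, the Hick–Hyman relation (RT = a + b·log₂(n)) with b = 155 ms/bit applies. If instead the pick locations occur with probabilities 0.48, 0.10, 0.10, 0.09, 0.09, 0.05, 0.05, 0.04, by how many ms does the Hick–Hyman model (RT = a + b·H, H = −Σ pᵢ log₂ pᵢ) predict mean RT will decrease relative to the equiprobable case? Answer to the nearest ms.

Equiprobable entropy H₀ = log₂ 8 = 3.0000 bits.
Skewed entropy H = −Σ pᵢ log₂ pᵢ = 2.4159 bits.
ΔRT = b·(H₀ − H) = 155 × 0.5841 = 90.53 ms.

91 ms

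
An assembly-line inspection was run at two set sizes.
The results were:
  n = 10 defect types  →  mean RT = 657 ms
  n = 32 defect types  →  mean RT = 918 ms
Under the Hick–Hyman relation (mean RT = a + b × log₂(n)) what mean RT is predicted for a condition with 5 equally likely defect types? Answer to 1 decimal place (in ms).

501.5 ms

Solve the two-equation system in a and b:
  b = (918 − 657) / (log₂ 32 − log₂ 10) = 261 / (5 − 3.3219) = 155.536 ms/bit
  a = 657 − 155.536 × 3.3219 = 140.322 ms
Then RT(5) = 140.322 + 155.536 × log₂ 5 = 140.322 + 155.536 × 2.3219 ≈ 501.464 ms.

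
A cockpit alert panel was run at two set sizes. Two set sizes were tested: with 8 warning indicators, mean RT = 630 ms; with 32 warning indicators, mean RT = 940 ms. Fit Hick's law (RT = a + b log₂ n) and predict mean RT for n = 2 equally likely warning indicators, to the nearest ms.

320 ms

Solve the two-equation system in a and b:
  b = (940 − 630) / (log₂ 32 − log₂ 8) = 310 / (5 − 3) = 155 ms/bit
  a = 630 − 155 × 3 = 165 ms
Then RT(2) = 165 + 155 × log₂ 2 = 165 + 155 × 1 ≈ 320.000 ms.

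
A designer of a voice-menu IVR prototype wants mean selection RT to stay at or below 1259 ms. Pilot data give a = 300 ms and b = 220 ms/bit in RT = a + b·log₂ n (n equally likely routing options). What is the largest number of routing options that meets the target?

20

Set 300 + 220·log₂ n ≤ 1259 → log₂ n ≤ (1259 − 300)/220 = 4.3591.
So n ≤ 2^4.3591 = 20.522; the largest integer n is 20.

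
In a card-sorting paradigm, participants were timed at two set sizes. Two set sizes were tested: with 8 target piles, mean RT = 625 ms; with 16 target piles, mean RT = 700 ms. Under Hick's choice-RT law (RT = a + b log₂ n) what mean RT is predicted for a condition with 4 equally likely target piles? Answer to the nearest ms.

550 ms

With log₂ n on the abscissa the relation is linear; from the two conditions:
  b = (700 − 625) / (log₂ 16 − log₂ 8) = 75 / (4 − 3) = 75 ms/bit
  a = 625 − 75 × 3 = 400 ms
Then RT(4) = 400 + 75 × log₂ 4 = 400 + 75 × 2 ≈ 550.000 ms.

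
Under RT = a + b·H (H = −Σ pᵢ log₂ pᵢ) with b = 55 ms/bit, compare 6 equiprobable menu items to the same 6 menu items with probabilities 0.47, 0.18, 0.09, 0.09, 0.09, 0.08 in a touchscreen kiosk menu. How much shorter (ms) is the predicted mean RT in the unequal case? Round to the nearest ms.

The RT saving is b·ΔH. Equiprobable H₀ = log₂(6) = 2.5850 bits; with the given probabilities H = 2.1867 bits.
b·(H₀ − H) = 55 × (2.5850 − 2.1867) = 21.90 ms.

22 ms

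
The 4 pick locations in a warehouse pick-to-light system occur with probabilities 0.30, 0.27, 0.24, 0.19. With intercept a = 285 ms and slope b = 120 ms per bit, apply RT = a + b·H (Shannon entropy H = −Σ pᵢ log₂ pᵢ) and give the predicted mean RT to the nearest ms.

523 ms

H = 0.30·log₂(1/0.30) + 0.27·log₂(1/0.27) + 0.24·log₂(1/0.24) + 0.19·log₂(1/0.19) = 1.9805 bits.
RT = 285 + 120 × 1.9805 = 522.66 ms.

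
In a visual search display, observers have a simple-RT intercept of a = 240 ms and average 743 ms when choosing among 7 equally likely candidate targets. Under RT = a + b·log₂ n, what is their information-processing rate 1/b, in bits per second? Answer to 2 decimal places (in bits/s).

Choice component = 743 − 240 = 503 ms over log₂(7) = 2.8074 bits.
b = 503 / 2.8074 = 179.172 ms/bit, so 1/b = 5.581 bits/s.

5.58 bits/s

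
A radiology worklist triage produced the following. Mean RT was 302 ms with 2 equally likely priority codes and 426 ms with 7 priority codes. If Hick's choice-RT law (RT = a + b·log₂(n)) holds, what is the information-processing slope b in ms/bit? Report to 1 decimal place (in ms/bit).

The slope on a log₂ axis is (426 − 302) / (2.8074 − 1) = 68.609 ms/bit.

68.6 ms/bit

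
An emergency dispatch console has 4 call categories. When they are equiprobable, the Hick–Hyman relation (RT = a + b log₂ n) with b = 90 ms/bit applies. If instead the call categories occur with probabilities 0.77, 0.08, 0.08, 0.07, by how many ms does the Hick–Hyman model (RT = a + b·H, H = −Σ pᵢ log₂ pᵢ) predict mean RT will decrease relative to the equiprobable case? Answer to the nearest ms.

The RT saving is b·ΔH. Equiprobable H₀ = log₂(4) = 2.0000 bits; with the given probabilities H = 1.1419 bits.
b·(H₀ − H) = 90 × (2.0000 − 1.1419) = 77.23 ms.

77 ms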